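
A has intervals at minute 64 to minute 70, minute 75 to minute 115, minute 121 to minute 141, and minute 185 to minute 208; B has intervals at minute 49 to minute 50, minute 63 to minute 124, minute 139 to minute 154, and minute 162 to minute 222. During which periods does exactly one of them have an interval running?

Only in the first: minute 124 to minute 139.
Only in the second: minute 49 to minute 50, minute 63 to minute 64, minute 70 to minute 75, minute 115 to minute 121, minute 141 to minute 154, minute 162 to minute 185, minute 208 to minute 222.
Together these are the periods covered by exactly one.

minute 49 to minute 50, minute 63 to minute 64, minute 70 to minute 75, minute 115 to minute 121, minute 124 to minute 139, minute 141 to minute 154, minute 162 to minute 185, minute 208 to minute 222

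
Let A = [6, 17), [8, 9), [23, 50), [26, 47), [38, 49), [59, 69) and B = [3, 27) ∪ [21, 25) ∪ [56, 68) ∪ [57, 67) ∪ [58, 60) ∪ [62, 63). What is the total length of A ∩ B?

24

A, merged: [6, 17), [23, 50), [59, 69).
B, merged: [3, 27), [56, 68).
A ∩ B = [6, 17), [23, 27), [59, 68).
Total: 11 + 4 + 9 = 24.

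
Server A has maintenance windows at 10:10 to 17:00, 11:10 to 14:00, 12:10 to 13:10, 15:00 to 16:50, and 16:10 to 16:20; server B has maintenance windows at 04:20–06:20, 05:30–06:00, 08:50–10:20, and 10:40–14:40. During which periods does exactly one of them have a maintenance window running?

Merge the first list: 10:10–17:00.
Merge the second list: 04:20–06:20, 08:50–10:20, 10:40–14:40.
Only in the first: 10:20–10:40, 14:40–17:00.
Only in the second: 04:20–06:20, 08:50–10:10.
Together these are the periods covered by exactly one.

04:20–06:20, 08:50–10:10, 10:20–10:40, 14:40–17:00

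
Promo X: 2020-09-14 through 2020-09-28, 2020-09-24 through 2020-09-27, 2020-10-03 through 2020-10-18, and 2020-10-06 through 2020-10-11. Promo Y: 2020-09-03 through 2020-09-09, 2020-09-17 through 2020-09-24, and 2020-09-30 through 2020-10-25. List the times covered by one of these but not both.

First set merges to 2020-09-14 through 2020-09-28, 2020-10-03 through 2020-10-18.
A \ B = 2020-09-14 through 2020-09-16, 2020-09-25 through 2020-09-28.
B \ A = 2020-09-03 through 2020-09-09, 2020-09-30 through 2020-10-02, 2020-10-19 through 2020-10-25.
Union of the two gives the symmetric difference.

2020-09-03 through 2020-09-09, 2020-09-14 through 2020-09-16, 2020-09-25 through 2020-09-28, 2020-09-30 through 2020-10-02, 2020-10-19 through 2020-10-25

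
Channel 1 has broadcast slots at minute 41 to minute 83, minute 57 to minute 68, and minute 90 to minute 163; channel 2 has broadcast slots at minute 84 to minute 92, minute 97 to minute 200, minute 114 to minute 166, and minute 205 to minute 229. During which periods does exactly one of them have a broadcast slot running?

A, merged: minute 41 to minute 83, minute 90 to minute 163.
B, merged: minute 84 to minute 92, minute 97 to minute 200, minute 205 to minute 229.
A but not B: minute 41 to minute 83, minute 92 to minute 97.
B but not A: minute 84 to minute 90, minute 163 to minute 200, minute 205 to minute 229.
Combining gives A △ B.

minute 41 to minute 83, minute 84 to minute 90, minute 92 to minute 97, minute 163 to minute 200, minute 205 to minute 229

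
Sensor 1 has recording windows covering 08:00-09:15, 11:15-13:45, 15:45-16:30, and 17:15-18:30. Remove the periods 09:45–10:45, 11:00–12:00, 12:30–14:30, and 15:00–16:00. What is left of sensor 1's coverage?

08:00–09:15, 12:00–12:30, 16:00–16:30, 17:15–18:30

08:00–09:15 is untouched.
11:15–13:45 with B removed leaves 12:00–12:30.
15:45–16:30 with B removed leaves 16:00–16:30.
17:15–18:30 is untouched.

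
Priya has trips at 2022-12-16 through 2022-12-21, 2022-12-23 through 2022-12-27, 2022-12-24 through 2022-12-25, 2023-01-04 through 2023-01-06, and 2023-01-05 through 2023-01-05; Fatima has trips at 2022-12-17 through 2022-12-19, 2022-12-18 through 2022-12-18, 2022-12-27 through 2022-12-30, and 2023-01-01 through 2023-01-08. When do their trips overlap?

2022-12-17 through 2022-12-19, 2022-12-27 through 2022-12-27, 2023-01-04 through 2023-01-06

Merge the first list: 2022-12-16 through 2022-12-21, 2022-12-23 through 2022-12-27, 2023-01-04 through 2023-01-06.
Merge the second list: 2022-12-17 through 2022-12-19, 2022-12-27 through 2022-12-30, 2023-01-01 through 2023-01-08.
2022-12-16 through 2022-12-21 ∩ B → 2022-12-17 through 2022-12-19.
2022-12-23 through 2022-12-27 ∩ B → 2022-12-27 through 2022-12-27.
2023-01-04 through 2023-01-06 ∩ B → 2023-01-04 through 2023-01-06.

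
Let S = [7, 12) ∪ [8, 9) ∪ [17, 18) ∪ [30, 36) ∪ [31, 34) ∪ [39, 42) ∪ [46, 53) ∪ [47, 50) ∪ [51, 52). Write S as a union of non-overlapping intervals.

[8, 9) overlaps/touches [7, 12) → extend to [7, 12).
[17, 18) is disjoint → start new block.
[30, 36) is disjoint → start new block.
[31, 34) overlaps/touches [30, 36) → extend to [30, 36).
[39, 42) is disjoint → start new block.
[46, 53) is disjoint → start new block.
[47, 50) overlaps/touches [46, 53) → extend to [46, 53).
[51, 52) overlaps/touches [46, 53) → extend to [46, 53).

[7, 12) ∪ [17, 18) ∪ [30, 36) ∪ [39, 42) ∪ [46, 53)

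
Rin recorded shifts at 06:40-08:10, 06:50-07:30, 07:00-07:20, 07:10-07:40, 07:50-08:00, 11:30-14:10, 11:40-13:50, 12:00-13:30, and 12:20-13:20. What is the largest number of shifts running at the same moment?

Sweep endpoints in order; track running count of active intervals.
Peak of 4 reached at 07:10.

4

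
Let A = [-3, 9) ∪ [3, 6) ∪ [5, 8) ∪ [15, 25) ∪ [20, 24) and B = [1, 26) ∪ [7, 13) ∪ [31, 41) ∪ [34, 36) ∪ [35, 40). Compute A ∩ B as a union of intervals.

First set merges to [-3, 9), [15, 25).
Second set merges to [1, 26), [31, 41).
[-3, 9) ∩ B → [1, 9).
[15, 25) ∩ B → [15, 25).

[1, 9) ∪ [15, 25)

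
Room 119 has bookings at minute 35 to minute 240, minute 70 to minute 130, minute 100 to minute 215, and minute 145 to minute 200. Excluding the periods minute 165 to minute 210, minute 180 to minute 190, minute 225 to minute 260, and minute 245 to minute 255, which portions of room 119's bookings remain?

minute 35 to minute 165, minute 210 to minute 225

Merge the first list: minute 35 to minute 240.
Merge the second list: minute 165 to minute 210, minute 225 to minute 260.
minute 35 to minute 240 \ B = minute 35 to minute 165, minute 210 to minute 225.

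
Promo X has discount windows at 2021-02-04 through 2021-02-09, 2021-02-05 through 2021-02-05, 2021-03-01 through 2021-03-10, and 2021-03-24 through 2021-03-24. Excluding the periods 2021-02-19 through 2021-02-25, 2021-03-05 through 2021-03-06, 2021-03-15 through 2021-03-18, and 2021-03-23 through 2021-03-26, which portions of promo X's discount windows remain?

2021-02-04 through 2021-02-09, 2021-03-01 through 2021-03-04, 2021-03-07 through 2021-03-10

First set merges to 2021-02-04 through 2021-02-09, 2021-03-01 through 2021-03-10, 2021-03-24 through 2021-03-24.
2021-02-04 through 2021-02-09 is untouched.
2021-03-01 through 2021-03-10 with B removed leaves 2021-03-01 through 2021-03-04, 2021-03-07 through 2021-03-10.
2021-03-24 through 2021-03-24 lies entirely inside B → drops out.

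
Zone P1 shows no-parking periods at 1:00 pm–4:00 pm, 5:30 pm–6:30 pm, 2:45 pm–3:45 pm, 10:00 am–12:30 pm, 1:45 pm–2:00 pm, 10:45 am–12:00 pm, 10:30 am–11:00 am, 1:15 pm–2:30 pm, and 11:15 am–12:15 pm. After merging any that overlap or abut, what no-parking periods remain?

10:00 am–12:30 pm, 1:00 pm–4:00 pm, 5:30 pm–6:30 pm

Sort by start: 10:00 am–12:30 pm, 10:30 am–11:00 am, 10:45 am–12:00 pm, 11:15 am–12:15 pm, 1:00 pm–4:00 pm, 1:15 pm–2:30 pm, 1:45 pm–2:00 pm, 2:45 pm–3:45 pm, 5:30 pm–6:30 pm.
10:30 am–11:00 am overlaps/touches 10:00 am–12:30 pm → extend to 10:00 am–12:30 pm.
10:45 am–12:00 pm overlaps/touches 10:00 am–12:30 pm → extend to 10:00 am–12:30 pm.
11:15 am–12:15 pm overlaps/touches 10:00 am–12:30 pm → extend to 10:00 am–12:30 pm.
1:00 pm–4:00 pm is disjoint → start new block.
1:15 pm–2:30 pm overlaps/touches 1:00 pm–4:00 pm → extend to 1:00 pm–4:00 pm.
1:45 pm–2:00 pm overlaps/touches 1:00 pm–4:00 pm → extend to 1:00 pm–4:00 pm.
2:45 pm–3:45 pm overlaps/touches 1:00 pm–4:00 pm → extend to 1:00 pm–4:00 pm.
5:30 pm–6:30 pm is disjoint → start new block.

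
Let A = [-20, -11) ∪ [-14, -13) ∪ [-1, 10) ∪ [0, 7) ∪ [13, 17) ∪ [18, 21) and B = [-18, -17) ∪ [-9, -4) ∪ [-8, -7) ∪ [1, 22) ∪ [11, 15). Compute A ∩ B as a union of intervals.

[-18, -17) ∪ [1, 10) ∪ [13, 17) ∪ [18, 21)

First set merges to [-20, -11), [-1, 10), [13, 17), [18, 21).
Second set merges to [-18, -17), [-9, -4), [1, 22).
[-20, -11) meets the second set on [-18, -17).
[-1, 10) meets the second set on [1, 10).
[13, 17) meets the second set on [13, 17).
[18, 21) meets the second set on [18, 21).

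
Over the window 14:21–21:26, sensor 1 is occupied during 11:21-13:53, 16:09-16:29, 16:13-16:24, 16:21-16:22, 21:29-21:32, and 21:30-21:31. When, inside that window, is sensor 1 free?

After merging, the occupied span is 11:21–13:53, 16:09–16:29, 21:29–21:32.
Gaps within 14:21–21:26: 14:21–16:09, 16:29–21:26.

14:21–16:09, 16:29–21:26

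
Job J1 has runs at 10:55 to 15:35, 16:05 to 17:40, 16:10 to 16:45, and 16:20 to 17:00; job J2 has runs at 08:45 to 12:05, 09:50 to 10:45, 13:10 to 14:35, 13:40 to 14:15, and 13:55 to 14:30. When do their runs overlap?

A, merged: 10:55-15:35, 16:05-17:40.
B, merged: 08:45-12:05, 13:10-14:35.
10:55-15:35 overlaps B on 10:55-12:05, 13:10-14:35.
16:05-17:40 falls entirely outside B.

10:55-12:05, 13:10-14:35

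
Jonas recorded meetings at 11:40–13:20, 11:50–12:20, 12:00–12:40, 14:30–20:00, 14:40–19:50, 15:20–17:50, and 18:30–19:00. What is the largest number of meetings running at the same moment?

3

Walk the sorted start/end points keeping a running depth.
The depth first hits 3 at 12:00.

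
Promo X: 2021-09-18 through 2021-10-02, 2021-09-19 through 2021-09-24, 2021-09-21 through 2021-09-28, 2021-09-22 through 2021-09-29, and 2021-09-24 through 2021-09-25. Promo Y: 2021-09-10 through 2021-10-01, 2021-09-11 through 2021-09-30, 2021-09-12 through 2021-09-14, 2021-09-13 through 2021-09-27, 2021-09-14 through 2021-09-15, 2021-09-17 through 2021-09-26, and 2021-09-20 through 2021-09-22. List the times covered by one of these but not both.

2021-09-10 through 2021-09-17, 2021-10-02 through 2021-10-02

A, merged: 2021-09-18 through 2021-10-02.
B, merged: 2021-09-10 through 2021-10-01.
A \ B = 2021-10-02 through 2021-10-02.
B \ A = 2021-09-10 through 2021-09-17.
Union of the two gives the symmetric difference.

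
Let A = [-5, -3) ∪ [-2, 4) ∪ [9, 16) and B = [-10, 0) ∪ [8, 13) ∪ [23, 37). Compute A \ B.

[-5, -3) lies entirely inside B → drops out.
[-2, 4) with B removed leaves [0, 4).
[9, 16) with B removed leaves [13, 16).

[0, 4) ∪ [13, 16)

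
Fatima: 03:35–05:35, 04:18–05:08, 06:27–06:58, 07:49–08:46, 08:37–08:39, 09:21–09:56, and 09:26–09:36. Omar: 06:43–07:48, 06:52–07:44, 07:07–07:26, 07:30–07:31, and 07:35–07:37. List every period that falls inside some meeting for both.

First set merges to 03:35-05:35, 06:27-06:58, 07:49-08:46, 09:21-09:56.
Second set merges to 06:43-07:48.
03:35-05:35 falls entirely outside B.
06:27-06:58 overlaps B on 06:43-06:58.
07:49-08:46 falls entirely outside B.
09:21-09:56 falls entirely outside B.

06:43-06:58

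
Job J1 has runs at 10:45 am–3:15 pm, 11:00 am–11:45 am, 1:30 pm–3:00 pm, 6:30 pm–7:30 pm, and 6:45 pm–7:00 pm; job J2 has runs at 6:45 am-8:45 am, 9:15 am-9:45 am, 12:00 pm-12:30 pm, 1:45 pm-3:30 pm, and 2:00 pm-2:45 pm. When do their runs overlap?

12:00 pm-12:30 pm, 1:45 pm-3:15 pm

A, merged: 10:45 am-3:15 pm, 6:30 pm-7:30 pm.
B, merged: 6:45 am-8:45 am, 9:15 am-9:45 am, 12:00 pm-12:30 pm, 1:45 pm-3:30 pm.
10:45 am-3:15 pm ∩ B → 12:00 pm-12:30 pm, 1:45 pm-3:15 pm.
6:30 pm-7:30 pm meets no B interval.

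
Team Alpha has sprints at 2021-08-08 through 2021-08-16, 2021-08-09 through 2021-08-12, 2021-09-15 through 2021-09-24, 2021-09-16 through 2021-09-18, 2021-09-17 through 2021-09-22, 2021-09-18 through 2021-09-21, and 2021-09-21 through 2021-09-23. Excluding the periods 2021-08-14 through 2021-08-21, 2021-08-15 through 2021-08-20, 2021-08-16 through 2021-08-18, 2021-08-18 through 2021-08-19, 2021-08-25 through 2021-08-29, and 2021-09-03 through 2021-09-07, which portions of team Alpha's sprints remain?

2021-08-08 through 2021-08-13, 2021-09-15 through 2021-09-24

Merge the first list: 2021-08-08 through 2021-08-16, 2021-09-15 through 2021-09-24.
Merge the second list: 2021-08-14 through 2021-08-21, 2021-08-25 through 2021-08-29, 2021-09-03 through 2021-09-07.
2021-08-08 through 2021-08-16 minus B → 2021-08-08 through 2021-08-13.
2021-09-15 through 2021-09-24: no B overlap → unchanged.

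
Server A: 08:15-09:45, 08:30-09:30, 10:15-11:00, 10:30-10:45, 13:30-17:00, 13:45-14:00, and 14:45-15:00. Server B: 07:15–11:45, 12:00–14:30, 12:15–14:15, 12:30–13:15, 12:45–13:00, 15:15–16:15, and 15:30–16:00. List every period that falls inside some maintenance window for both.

08:15–09:45, 10:15–11:00, 13:30–14:30, 15:15–16:15

Merge the first list: 08:15–09:45, 10:15–11:00, 13:30–17:00.
Merge the second list: 07:15–11:45, 12:00–14:30, 15:15–16:15.
08:15–09:45 meets the second set on 08:15–09:45.
10:15–11:00 meets the second set on 10:15–11:00.
13:30–17:00 meets the second set on 13:30–14:30, 15:15–16:15.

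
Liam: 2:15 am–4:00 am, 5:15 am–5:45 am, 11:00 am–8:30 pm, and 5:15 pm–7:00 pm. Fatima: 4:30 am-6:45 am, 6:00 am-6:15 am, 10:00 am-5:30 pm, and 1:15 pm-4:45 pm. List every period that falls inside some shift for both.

First set merges to 2:15 am-4:00 am, 5:15 am-5:45 am, 11:00 am-8:30 pm.
Second set merges to 4:30 am-6:45 am, 10:00 am-5:30 pm.
2:15 am-4:00 am meets no B interval.
5:15 am-5:45 am ∩ B → 5:15 am-5:45 am.
11:00 am-8:30 pm ∩ B → 11:00 am-5:30 pm.

5:15 am-5:45 am, 11:00 am-5:30 pm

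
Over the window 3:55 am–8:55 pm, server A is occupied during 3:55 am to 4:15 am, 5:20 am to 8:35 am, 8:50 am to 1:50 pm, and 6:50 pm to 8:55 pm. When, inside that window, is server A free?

After merging, the occupied span is 3:55 am–4:15 am, 5:20 am–8:35 am, 8:50 am–1:50 pm, 6:50 pm–8:55 pm.
Uncovered inside 3:55 am–8:55 pm: 4:15 am–5:20 am, 8:35 am–8:50 am, 1:50 pm–6:50 pm.

4:15 am–5:20 am, 8:35 am–8:50 am, 1:50 pm–6:50 pm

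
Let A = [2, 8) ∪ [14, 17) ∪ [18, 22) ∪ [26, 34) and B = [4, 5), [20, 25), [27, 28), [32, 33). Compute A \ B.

[2, 8) minus B → [2, 4), [5, 8).
[14, 17): no B overlap → unchanged.
[18, 22) minus B → [18, 20).
[26, 34) minus B → [26, 27), [28, 32), [33, 34).

[2, 4) ∪ [5, 8) ∪ [14, 17) ∪ [18, 20) ∪ [26, 27) ∪ [28, 32) ∪ [33, 34)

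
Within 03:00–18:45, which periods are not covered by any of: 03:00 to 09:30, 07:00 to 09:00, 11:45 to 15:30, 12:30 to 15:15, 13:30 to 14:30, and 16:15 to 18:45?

09:30-11:45, 15:30-16:15

After merging, the occupied span is 03:00-09:30, 11:45-15:30, 16:15-18:45.
Uncovered inside 03:00-18:45: 09:30-11:45, 15:30-16:15.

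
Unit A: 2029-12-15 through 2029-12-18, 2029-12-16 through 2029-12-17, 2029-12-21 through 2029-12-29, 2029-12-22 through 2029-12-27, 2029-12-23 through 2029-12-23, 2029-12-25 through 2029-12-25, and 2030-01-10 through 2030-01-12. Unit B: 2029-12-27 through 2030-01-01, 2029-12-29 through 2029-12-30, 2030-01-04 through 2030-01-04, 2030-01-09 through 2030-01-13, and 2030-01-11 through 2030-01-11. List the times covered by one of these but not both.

2029-12-15 through 2029-12-18, 2029-12-21 through 2029-12-26, 2029-12-30 through 2030-01-01, 2030-01-04 through 2030-01-04, 2030-01-09 through 2030-01-09, 2030-01-13 through 2030-01-13

Merge the first list: 2029-12-15 through 2029-12-18, 2029-12-21 through 2029-12-29, 2030-01-10 through 2030-01-12.
Merge the second list: 2029-12-27 through 2030-01-01, 2030-01-04 through 2030-01-04, 2030-01-09 through 2030-01-13.
A \ B = 2029-12-15 through 2029-12-18, 2029-12-21 through 2029-12-26.
B \ A = 2029-12-30 through 2030-01-01, 2030-01-04 through 2030-01-04, 2030-01-09 through 2030-01-09, 2030-01-13 through 2030-01-13.
Union of the two gives the symmetric difference.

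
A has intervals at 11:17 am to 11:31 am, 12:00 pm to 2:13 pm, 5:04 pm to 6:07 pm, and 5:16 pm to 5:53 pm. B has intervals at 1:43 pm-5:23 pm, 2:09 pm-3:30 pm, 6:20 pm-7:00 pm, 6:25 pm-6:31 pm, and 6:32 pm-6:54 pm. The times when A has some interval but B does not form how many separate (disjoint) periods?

3

A, merged: 11:17 am-11:31 am, 12:00 pm-2:13 pm, 5:04 pm-6:07 pm.
B, merged: 1:43 pm-5:23 pm, 6:20 pm-7:00 pm.
A \ B = 11:17 am-11:31 am, 12:00 pm-1:43 pm, 5:23 pm-6:07 pm.
That is 3 disjoint pieces.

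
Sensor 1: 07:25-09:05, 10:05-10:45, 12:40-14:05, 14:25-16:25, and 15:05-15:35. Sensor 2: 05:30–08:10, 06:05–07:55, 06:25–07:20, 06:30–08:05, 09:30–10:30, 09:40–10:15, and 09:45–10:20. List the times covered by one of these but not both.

05:30-07:25, 08:10-09:05, 09:30-10:05, 10:30-10:45, 12:40-14:05, 14:25-16:25

First set merges to 07:25-09:05, 10:05-10:45, 12:40-14:05, 14:25-16:25.
Second set merges to 05:30-08:10, 09:30-10:30.
A \ B = 08:10-09:05, 10:30-10:45, 12:40-14:05, 14:25-16:25.
B \ A = 05:30-07:25, 09:30-10:05.
Union of the two gives the symmetric difference.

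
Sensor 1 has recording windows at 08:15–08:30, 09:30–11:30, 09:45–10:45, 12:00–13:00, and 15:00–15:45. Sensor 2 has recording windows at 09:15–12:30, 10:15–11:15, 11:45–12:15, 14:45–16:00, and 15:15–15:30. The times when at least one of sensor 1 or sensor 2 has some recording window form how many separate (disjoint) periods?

3

First set merges to 08:15–08:30, 09:30–11:30, 12:00–13:00, 15:00–15:45.
Second set merges to 09:15–12:30, 14:45–16:00.
A ∪ B = 08:15–08:30, 09:15–13:00, 14:45–16:00.
That is 3 disjoint pieces.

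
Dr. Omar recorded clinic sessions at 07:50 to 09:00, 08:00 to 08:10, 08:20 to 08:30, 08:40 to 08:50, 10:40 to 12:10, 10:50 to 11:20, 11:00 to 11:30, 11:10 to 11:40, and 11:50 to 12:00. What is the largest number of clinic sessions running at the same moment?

4

At 11:10, 4 of the intervals are simultaneously active.
No point has more.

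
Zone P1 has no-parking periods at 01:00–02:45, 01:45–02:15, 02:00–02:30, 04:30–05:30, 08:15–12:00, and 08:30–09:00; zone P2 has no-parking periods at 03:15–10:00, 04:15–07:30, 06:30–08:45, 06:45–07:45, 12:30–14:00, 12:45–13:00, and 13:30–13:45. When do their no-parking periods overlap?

First set merges to 01:00–02:45, 04:30–05:30, 08:15–12:00.
Second set merges to 03:15–10:00, 12:30–14:00.
01:00–02:45 falls entirely outside B.
04:30–05:30 overlaps B on 04:30–05:30.
08:15–12:00 overlaps B on 08:15–10:00.

04:30–05:30, 08:15–10:00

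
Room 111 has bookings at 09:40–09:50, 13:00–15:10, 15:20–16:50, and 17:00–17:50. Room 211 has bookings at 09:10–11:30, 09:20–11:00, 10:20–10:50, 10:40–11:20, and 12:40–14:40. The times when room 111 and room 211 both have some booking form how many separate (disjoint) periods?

2

B, merged: 09:10–11:30, 12:40–14:40.
A ∩ B = 09:40–09:50, 13:00–14:40.
That is 2 disjoint pieces.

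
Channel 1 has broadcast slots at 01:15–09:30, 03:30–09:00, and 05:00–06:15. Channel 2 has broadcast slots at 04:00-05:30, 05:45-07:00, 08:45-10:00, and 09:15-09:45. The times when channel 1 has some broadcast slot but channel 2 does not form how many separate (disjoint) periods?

A, merged: 01:15–09:30.
B, merged: 04:00–05:30, 05:45–07:00, 08:45–10:00.
A \ B = 01:15–04:00, 05:30–05:45, 07:00–08:45.
That is 3 disjoint pieces.

3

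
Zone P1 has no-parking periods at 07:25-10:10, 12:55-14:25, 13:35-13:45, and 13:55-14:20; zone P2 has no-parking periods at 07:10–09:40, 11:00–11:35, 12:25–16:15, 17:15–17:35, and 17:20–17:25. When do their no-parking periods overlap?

07:25–09:40, 12:55–14:25

Merge the first list: 07:25–10:10, 12:55–14:25.
Merge the second list: 07:10–09:40, 11:00–11:35, 12:25–16:15, 17:15–17:35.
07:25–10:10 meets the second set on 07:25–09:40.
12:55–14:25 meets the second set on 12:55–14:25.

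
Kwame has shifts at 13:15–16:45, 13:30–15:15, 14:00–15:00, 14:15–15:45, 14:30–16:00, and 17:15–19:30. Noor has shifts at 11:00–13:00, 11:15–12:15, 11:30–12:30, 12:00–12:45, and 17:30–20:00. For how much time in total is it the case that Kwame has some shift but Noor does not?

First set merges to 13:15–16:45, 17:15–19:30.
Second set merges to 11:00–13:00, 17:30–20:00.
A \ B = 13:15–16:45, 17:15–17:30.
Total: 3 h 30 min + 15 min = 3 h 45 min.

3 h 45 min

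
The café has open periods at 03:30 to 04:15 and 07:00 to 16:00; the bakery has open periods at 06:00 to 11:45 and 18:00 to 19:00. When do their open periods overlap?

03:30-04:15 meets no B interval.
07:00-16:00 ∩ B → 07:00-11:45.

07:00-11:45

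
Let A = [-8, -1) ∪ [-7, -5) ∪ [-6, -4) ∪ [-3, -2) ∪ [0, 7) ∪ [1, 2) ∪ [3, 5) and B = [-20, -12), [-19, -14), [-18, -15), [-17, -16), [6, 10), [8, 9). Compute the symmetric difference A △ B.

[-20, -12) ∪ [-8, -1) ∪ [0, 6) ∪ [7, 10)

A, merged: [-8, -1), [0, 7).
B, merged: [-20, -12), [6, 10).
A but not B: [-8, -1), [0, 6).
B but not A: [-20, -12), [7, 10).
Combining gives A △ B.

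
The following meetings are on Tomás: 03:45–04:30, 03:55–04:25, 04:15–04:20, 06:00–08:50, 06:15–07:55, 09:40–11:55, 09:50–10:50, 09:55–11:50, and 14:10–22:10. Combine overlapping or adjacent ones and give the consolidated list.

03:45–04:30, 06:00–08:50, 09:40–11:55, 14:10–22:10

03:55–04:25 overlaps/touches 03:45–04:30 → extend to 03:45–04:30.
04:15–04:20 overlaps/touches 03:45–04:30 → extend to 03:45–04:30.
06:00–08:50 is disjoint → start new block.
06:15–07:55 overlaps/touches 06:00–08:50 → extend to 06:00–08:50.
09:40–11:55 is disjoint → start new block.
09:50–10:50 overlaps/touches 09:40–11:55 → extend to 09:40–11:55.
09:55–11:50 overlaps/touches 09:40–11:55 → extend to 09:40–11:55.
14:10–22:10 is disjoint → start new block.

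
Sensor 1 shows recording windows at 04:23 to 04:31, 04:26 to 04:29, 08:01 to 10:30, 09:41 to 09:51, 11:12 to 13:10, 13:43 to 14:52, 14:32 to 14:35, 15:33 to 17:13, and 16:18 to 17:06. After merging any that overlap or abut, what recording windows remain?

04:26-04:29 overlaps/touches 04:23-04:31 → extend to 04:23-04:31.
08:01-10:30 is disjoint → start new block.
09:41-09:51 overlaps/touches 08:01-10:30 → extend to 08:01-10:30.
11:12-13:10 is disjoint → start new block.
13:43-14:52 is disjoint → start new block.
14:32-14:35 overlaps/touches 13:43-14:52 → extend to 13:43-14:52.
15:33-17:13 is disjoint → start new block.
16:18-17:06 overlaps/touches 15:33-17:13 → extend to 15:33-17:13.

04:23-04:31, 08:01-10:30, 11:12-13:10, 13:43-14:52, 15:33-17:13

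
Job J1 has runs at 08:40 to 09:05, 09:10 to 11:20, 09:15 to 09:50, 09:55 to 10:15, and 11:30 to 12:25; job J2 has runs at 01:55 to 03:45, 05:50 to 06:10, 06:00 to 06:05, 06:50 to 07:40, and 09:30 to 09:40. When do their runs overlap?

09:30-09:40

Merge the first list: 08:40-09:05, 09:10-11:20, 11:30-12:25.
Merge the second list: 01:55-03:45, 05:50-06:10, 06:50-07:40, 09:30-09:40.
08:40-09:05: no overlap with the second set.
09:10-11:20 meets the second set on 09:30-09:40.
11:30-12:25: no overlap with the second set.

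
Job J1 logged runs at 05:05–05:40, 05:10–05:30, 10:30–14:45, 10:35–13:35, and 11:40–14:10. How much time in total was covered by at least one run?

4 h 50 min

Merged: 05:05-05:40, 10:30-14:45.
Lengths: 35 min + 4 h 15 min = 4 h 50 min.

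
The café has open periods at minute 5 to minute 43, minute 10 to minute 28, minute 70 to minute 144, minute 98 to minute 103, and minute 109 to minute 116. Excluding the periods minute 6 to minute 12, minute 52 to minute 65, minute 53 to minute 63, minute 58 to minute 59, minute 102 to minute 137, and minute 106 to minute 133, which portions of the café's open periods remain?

First set merges to minute 5 to minute 43, minute 70 to minute 144.
Second set merges to minute 6 to minute 12, minute 52 to minute 65, minute 102 to minute 137.
minute 5 to minute 43 \ B = minute 5 to minute 6, minute 12 to minute 43.
minute 70 to minute 144 \ B = minute 70 to minute 102, minute 137 to minute 144.

minute 5 to minute 6, minute 12 to minute 43, minute 70 to minute 102, minute 137 to minute 144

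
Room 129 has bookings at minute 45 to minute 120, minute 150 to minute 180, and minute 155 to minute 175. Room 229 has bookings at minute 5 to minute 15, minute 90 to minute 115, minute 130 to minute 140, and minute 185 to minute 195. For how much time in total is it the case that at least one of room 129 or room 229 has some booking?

A, merged: minute 45 to minute 120, minute 150 to minute 180.
A ∪ B = minute 5 to minute 15, minute 45 to minute 120, minute 130 to minute 140, minute 150 to minute 180, minute 185 to minute 195.
Total: 10 minutes + 75 minutes + 10 minutes + 30 minutes + 10 minutes = 135 minutes.

135 minutes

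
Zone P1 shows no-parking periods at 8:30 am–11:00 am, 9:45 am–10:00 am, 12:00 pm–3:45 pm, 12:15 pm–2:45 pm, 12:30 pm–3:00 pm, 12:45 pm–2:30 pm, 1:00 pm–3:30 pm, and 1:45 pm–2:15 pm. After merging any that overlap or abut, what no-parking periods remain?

8:30 am–11:00 am, 12:00 pm–3:45 pm

9:45 am–10:00 am overlaps/touches 8:30 am–11:00 am → extend to 8:30 am–11:00 am.
12:00 pm–3:45 pm is disjoint → start new block.
12:15 pm–2:45 pm overlaps/touches 12:00 pm–3:45 pm → extend to 12:00 pm–3:45 pm.
12:30 pm–3:00 pm overlaps/touches 12:00 pm–3:45 pm → extend to 12:00 pm–3:45 pm.
12:45 pm–2:30 pm overlaps/touches 12:00 pm–3:45 pm → extend to 12:00 pm–3:45 pm.
1:00 pm–3:30 pm overlaps/touches 12:00 pm–3:45 pm → extend to 12:00 pm–3:45 pm.
1:45 pm–2:15 pm overlaps/touches 12:00 pm–3:45 pm → extend to 12:00 pm–3:45 pm.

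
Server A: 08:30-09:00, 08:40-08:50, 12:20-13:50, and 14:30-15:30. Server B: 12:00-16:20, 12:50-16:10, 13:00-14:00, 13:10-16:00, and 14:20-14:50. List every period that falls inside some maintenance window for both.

Merge the first list: 08:30–09:00, 12:20–13:50, 14:30–15:30.
Merge the second list: 12:00–16:20.
08:30–09:00: no overlap with the second set.
12:20–13:50 meets the second set on 12:20–13:50.
14:30–15:30 meets the second set on 14:30–15:30.

12:20–13:50, 14:30–15:30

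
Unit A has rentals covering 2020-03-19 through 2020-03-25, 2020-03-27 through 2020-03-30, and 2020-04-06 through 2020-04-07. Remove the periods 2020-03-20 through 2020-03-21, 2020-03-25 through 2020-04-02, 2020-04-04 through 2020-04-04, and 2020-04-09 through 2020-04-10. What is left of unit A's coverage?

2020-03-19 through 2020-03-25 with B removed leaves 2020-03-19 through 2020-03-19, 2020-03-22 through 2020-03-24.
2020-03-27 through 2020-03-30 lies entirely inside B → drops out.
2020-04-06 through 2020-04-07 is untouched.

2020-03-19 through 2020-03-19, 2020-03-22 through 2020-03-24, 2020-04-06 through 2020-04-07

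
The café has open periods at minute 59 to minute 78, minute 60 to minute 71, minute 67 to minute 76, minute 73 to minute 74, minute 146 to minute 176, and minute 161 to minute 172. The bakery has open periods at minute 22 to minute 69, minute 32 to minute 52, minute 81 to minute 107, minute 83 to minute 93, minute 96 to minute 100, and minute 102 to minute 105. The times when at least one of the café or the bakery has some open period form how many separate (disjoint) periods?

Merge the first list: minute 59 to minute 78, minute 146 to minute 176.
Merge the second list: minute 22 to minute 69, minute 81 to minute 107.
A ∪ B = minute 22 to minute 78, minute 81 to minute 107, minute 146 to minute 176.
That is 3 disjoint pieces.

3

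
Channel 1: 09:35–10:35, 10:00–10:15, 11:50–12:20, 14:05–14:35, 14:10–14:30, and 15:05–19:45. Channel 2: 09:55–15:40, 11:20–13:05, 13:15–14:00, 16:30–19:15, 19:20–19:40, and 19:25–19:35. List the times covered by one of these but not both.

A, merged: 09:35–10:35, 11:50–12:20, 14:05–14:35, 15:05–19:45.
B, merged: 09:55–15:40, 16:30–19:15, 19:20–19:40.
Only in the first: 09:35–09:55, 15:40–16:30, 19:15–19:20, 19:40–19:45.
Only in the second: 10:35–11:50, 12:20–14:05, 14:35–15:05.
Together these are the periods covered by exactly one.

09:35–09:55, 10:35–11:50, 12:20–14:05, 14:35–15:05, 15:40–16:30, 19:15–19:20, 19:40–19:45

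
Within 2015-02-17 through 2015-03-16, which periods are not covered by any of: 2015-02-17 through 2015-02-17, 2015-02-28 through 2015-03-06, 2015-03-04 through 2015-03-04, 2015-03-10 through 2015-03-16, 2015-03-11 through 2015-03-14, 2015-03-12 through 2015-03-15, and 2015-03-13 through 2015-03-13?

2015-02-18 through 2015-02-27, 2015-03-07 through 2015-03-09

Covered (merged): 2015-02-17 through 2015-02-17, 2015-02-28 through 2015-03-06, 2015-03-10 through 2015-03-16.
Uncovered inside 2015-02-17 through 2015-03-16: 2015-02-18 through 2015-02-27, 2015-03-07 through 2015-03-09.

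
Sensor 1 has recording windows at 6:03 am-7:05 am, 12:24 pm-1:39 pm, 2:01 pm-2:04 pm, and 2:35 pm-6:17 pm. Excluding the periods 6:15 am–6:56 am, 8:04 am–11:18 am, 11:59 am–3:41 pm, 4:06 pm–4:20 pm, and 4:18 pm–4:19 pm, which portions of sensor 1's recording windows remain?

6:03 am–6:15 am, 6:56 am–7:05 am, 3:41 pm–4:06 pm, 4:20 pm–6:17 pm

Second set merges to 6:15 am–6:56 am, 8:04 am–11:18 am, 11:59 am–3:41 pm, 4:06 pm–4:20 pm.
6:03 am–7:05 am \ B = 6:03 am–6:15 am, 6:56 am–7:05 am.
12:24 pm–1:39 pm: entirely removed.
2:01 pm–2:04 pm: entirely removed.
2:35 pm–6:17 pm \ B = 3:41 pm–4:06 pm, 4:20 pm–6:17 pm.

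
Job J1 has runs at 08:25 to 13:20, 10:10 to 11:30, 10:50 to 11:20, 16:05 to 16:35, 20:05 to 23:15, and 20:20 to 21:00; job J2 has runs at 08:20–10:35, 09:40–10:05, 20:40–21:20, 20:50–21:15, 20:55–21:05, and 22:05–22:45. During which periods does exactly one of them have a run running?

First set merges to 08:25–13:20, 16:05–16:35, 20:05–23:15.
Second set merges to 08:20–10:35, 20:40–21:20, 22:05–22:45.
A but not B: 10:35–13:20, 16:05–16:35, 20:05–20:40, 21:20–22:05, 22:45–23:15.
B but not A: 08:20–08:25.
Combining gives A △ B.

08:20–08:25, 10:35–13:20, 16:05–16:35, 20:05–20:40, 21:20–22:05, 22:45–23:15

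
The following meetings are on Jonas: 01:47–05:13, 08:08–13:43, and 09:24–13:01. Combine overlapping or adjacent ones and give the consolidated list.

08:08–13:43 is disjoint → start new block.
09:24–13:01 overlaps/touches 08:08–13:43 → extend to 08:08–13:43.

01:47–05:13, 08:08–13:43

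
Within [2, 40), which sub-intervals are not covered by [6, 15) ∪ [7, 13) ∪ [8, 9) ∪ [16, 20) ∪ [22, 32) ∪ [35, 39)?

[2, 6) ∪ [15, 16) ∪ [20, 22) ∪ [32, 35) ∪ [39, 40)

Covered (merged): [6, 15), [16, 20), [22, 32), [35, 39).
Uncovered inside [2, 40): [2, 6), [15, 16), [20, 22), [32, 35), [39, 40).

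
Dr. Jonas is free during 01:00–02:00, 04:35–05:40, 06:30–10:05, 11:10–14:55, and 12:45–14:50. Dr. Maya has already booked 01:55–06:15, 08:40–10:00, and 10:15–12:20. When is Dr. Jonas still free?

A, merged: 01:00-02:00, 04:35-05:40, 06:30-10:05, 11:10-14:55.
01:00-02:00 \ B = 01:00-01:55.
04:35-05:40: entirely removed.
06:30-10:05 \ B = 06:30-08:40, 10:00-10:05.
11:10-14:55 \ B = 12:20-14:55.

01:00-01:55, 06:30-08:40, 10:00-10:05, 12:20-14:55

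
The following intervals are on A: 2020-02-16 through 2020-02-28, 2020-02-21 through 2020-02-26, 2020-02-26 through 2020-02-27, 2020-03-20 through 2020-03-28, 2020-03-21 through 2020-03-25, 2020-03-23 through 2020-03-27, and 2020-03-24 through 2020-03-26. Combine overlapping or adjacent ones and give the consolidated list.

2020-02-16 through 2020-02-28, 2020-03-20 through 2020-03-28

2020-02-21 through 2020-02-26 overlaps/touches 2020-02-16 through 2020-02-28 → extend to 2020-02-16 through 2020-02-28.
2020-02-26 through 2020-02-27 overlaps/touches 2020-02-16 through 2020-02-28 → extend to 2020-02-16 through 2020-02-28.
2020-03-20 through 2020-03-28 is disjoint → start new block.
2020-03-21 through 2020-03-25 overlaps/touches 2020-03-20 through 2020-03-28 → extend to 2020-03-20 through 2020-03-28.
2020-03-23 through 2020-03-27 overlaps/touches 2020-03-20 through 2020-03-28 → extend to 2020-03-20 through 2020-03-28.
2020-03-24 through 2020-03-26 overlaps/touches 2020-03-20 through 2020-03-28 → extend to 2020-03-20 through 2020-03-28.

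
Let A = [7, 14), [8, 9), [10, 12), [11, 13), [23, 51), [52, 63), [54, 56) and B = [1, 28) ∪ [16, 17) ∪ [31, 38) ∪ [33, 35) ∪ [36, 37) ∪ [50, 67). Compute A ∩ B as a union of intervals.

First set merges to [7, 14), [23, 51), [52, 63).
Second set merges to [1, 28), [31, 38), [50, 67).
[7, 14) meets the second set on [7, 14).
[23, 51) meets the second set on [23, 28), [31, 38), [50, 51).
[52, 63) meets the second set on [52, 63).

[7, 14) ∪ [23, 28) ∪ [31, 38) ∪ [50, 51) ∪ [52, 63)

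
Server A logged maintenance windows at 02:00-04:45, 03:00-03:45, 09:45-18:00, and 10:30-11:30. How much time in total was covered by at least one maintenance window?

Merged: 02:00–04:45, 09:45–18:00.
Lengths: 2 h 45 min + 8 h 15 min = 11 h.

11 h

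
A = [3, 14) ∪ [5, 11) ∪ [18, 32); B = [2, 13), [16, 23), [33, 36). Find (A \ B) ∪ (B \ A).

First set merges to [3, 14), [18, 32).
A but not B: [13, 14), [23, 32).
B but not A: [2, 3), [16, 18), [33, 36).
Combining gives A △ B.

[2, 3) ∪ [13, 14) ∪ [16, 18) ∪ [23, 32) ∪ [33, 36)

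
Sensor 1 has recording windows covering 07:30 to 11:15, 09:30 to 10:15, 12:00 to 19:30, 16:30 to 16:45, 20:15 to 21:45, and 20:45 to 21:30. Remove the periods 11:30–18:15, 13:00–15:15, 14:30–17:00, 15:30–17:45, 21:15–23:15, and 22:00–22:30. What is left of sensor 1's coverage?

07:30-11:15, 18:15-19:30, 20:15-21:15

First set merges to 07:30-11:15, 12:00-19:30, 20:15-21:45.
Second set merges to 11:30-18:15, 21:15-23:15.
07:30-11:15 is untouched.
12:00-19:30 with B removed leaves 18:15-19:30.
20:15-21:45 with B removed leaves 20:15-21:15.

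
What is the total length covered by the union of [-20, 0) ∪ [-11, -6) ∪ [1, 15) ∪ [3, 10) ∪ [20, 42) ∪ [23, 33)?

Merged: [-20, 0), [1, 15), [20, 42).
Lengths: 20 + 14 + 22 = 56.

56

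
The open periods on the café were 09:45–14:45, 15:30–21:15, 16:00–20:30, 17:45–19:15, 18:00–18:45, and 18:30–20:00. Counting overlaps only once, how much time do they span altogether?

Merged: 09:45–14:45, 15:30–21:15.
Lengths: 5 h + 5 h 45 min = 10 h 45 min.

10 h 45 min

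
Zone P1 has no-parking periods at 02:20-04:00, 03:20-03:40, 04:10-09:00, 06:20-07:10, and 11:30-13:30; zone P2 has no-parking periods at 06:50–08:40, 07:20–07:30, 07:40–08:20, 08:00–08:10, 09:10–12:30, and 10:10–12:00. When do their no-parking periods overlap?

A, merged: 02:20–04:00, 04:10–09:00, 11:30–13:30.
B, merged: 06:50–08:40, 09:10–12:30.
02:20–04:00 falls entirely outside B.
04:10–09:00 overlaps B on 06:50–08:40.
11:30–13:30 overlaps B on 11:30–12:30.

06:50–08:40, 11:30–12:30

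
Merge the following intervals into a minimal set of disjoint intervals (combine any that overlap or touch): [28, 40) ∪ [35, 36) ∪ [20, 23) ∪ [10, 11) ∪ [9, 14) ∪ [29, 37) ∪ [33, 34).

[9, 14) ∪ [20, 23) ∪ [28, 40)

Sort by start: [9, 14), [10, 11), [20, 23), [28, 40), [29, 37), [33, 34), [35, 36).
[10, 11) overlaps/touches [9, 14) → extend to [9, 14).
[20, 23) is disjoint → start new block.
[28, 40) is disjoint → start new block.
[29, 37) overlaps/touches [28, 40) → extend to [28, 40).
[33, 34) overlaps/touches [28, 40) → extend to [28, 40).
[35, 36) overlaps/touches [28, 40) → extend to [28, 40).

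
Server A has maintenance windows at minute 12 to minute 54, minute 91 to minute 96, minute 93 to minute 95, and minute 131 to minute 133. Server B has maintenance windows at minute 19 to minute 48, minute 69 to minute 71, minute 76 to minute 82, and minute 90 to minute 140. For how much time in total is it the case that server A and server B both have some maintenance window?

36 minutes

A, merged: minute 12 to minute 54, minute 91 to minute 96, minute 131 to minute 133.
A ∩ B = minute 19 to minute 48, minute 91 to minute 96, minute 131 to minute 133.
Total: 29 minutes + 5 minutes + 2 minutes = 36 minutes.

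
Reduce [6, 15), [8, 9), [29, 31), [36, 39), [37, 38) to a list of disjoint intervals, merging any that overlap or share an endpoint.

[8, 9) overlaps/touches [6, 15) → extend to [6, 15).
[29, 31) is disjoint → start new block.
[36, 39) is disjoint → start new block.
[37, 38) overlaps/touches [36, 39) → extend to [36, 39).

[6, 15) ∪ [29, 31) ∪ [36, 39)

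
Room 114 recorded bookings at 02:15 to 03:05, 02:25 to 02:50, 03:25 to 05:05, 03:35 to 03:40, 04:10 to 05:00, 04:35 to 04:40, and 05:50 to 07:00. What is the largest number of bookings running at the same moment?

3

Sweep endpoints in order; track running count of active intervals.
Peak of 3 reached at 04:35.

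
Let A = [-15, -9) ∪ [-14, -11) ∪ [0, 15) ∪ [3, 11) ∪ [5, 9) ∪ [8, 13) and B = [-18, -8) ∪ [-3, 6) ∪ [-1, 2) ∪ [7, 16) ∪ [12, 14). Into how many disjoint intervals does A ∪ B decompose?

2

First set merges to [-15, -9), [0, 15).
Second set merges to [-18, -8), [-3, 6), [7, 16).
A ∪ B = [-18, -8), [-3, 16).
That is 2 disjoint pieces.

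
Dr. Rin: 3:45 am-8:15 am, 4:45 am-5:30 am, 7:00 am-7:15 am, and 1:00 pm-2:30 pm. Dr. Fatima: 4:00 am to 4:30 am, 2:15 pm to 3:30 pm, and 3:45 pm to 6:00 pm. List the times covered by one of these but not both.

Merge the first list: 3:45 am–8:15 am, 1:00 pm–2:30 pm.
Only in the first: 3:45 am–4:00 am, 4:30 am–8:15 am, 1:00 pm–2:15 pm.
Only in the second: 2:30 pm–3:30 pm, 3:45 pm–6:00 pm.
Together these are the periods covered by exactly one.

3:45 am–4:00 am, 4:30 am–8:15 am, 1:00 pm–2:15 pm, 2:30 pm–3:30 pm, 3:45 pm–6:00 pm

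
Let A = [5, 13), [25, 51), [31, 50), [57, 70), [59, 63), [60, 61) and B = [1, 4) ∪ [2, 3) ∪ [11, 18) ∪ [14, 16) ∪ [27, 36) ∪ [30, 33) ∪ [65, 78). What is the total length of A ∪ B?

A, merged: [5, 13), [25, 51), [57, 70).
B, merged: [1, 4), [11, 18), [27, 36), [65, 78).
A ∪ B = [1, 4), [5, 18), [25, 51), [57, 78).
Total: 3 + 13 + 26 + 21 = 63.

63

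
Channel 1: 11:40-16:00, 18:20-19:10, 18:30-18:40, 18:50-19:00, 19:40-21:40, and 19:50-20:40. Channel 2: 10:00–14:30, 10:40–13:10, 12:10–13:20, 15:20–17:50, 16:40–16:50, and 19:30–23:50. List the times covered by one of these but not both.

First set merges to 11:40-16:00, 18:20-19:10, 19:40-21:40.
Second set merges to 10:00-14:30, 15:20-17:50, 19:30-23:50.
A \ B = 14:30-15:20, 18:20-19:10.
B \ A = 10:00-11:40, 16:00-17:50, 19:30-19:40, 21:40-23:50.
Union of the two gives the symmetric difference.

10:00-11:40, 14:30-15:20, 16:00-17:50, 18:20-19:10, 19:30-19:40, 21:40-23:50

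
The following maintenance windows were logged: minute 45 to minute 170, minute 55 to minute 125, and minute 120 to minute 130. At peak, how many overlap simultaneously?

At minute 120, 3 of the intervals are simultaneously active.
No point has more.

3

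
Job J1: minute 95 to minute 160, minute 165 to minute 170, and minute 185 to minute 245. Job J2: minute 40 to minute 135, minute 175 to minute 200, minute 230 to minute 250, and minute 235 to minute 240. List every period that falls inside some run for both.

Merge the second list: minute 40 to minute 135, minute 175 to minute 200, minute 230 to minute 250.
minute 95 to minute 160 ∩ B → minute 95 to minute 135.
minute 165 to minute 170 meets no B interval.
minute 185 to minute 245 ∩ B → minute 185 to minute 200, minute 230 to minute 245.

minute 95 to minute 135, minute 185 to minute 200, minute 230 to minute 245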